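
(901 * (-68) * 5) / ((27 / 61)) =-18686740/27 = -692101.48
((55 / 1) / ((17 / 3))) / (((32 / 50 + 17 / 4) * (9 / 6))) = 11000/8313 = 1.32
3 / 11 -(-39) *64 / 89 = 27723/979 = 28.32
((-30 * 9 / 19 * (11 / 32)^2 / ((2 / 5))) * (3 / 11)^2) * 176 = -54.95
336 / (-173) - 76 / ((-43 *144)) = -1.93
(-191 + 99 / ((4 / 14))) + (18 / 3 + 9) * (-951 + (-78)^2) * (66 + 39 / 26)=5197318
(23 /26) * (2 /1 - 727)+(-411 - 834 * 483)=-10500733/26 = -403874.35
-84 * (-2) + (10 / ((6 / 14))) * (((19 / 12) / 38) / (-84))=72571/432 = 167.99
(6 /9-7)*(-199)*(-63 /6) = -26467/2 = -13233.50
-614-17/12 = -7385/12 = -615.42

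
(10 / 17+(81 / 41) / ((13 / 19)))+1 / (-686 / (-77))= 3185985/887978 = 3.59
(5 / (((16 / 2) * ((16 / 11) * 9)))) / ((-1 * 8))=-55/9216 = -0.01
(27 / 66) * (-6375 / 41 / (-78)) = 19125/23452 = 0.82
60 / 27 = 20/9 = 2.22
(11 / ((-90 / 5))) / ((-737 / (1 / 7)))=1/8442 = 0.00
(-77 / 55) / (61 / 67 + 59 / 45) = -4221/6698 = -0.63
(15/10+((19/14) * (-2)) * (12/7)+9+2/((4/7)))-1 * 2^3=66/49 = 1.35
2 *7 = 14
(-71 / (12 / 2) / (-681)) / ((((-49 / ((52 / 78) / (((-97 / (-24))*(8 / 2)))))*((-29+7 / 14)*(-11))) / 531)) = -16756/676489737 = 0.00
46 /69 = 2/3 = 0.67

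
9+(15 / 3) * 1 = 14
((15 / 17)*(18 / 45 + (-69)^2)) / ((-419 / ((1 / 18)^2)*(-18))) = 23807/13847112 = 0.00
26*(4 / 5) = 104/5 = 20.80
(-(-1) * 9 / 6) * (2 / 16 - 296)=-7101/16 = -443.81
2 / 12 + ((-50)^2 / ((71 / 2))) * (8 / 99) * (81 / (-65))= -421847/60918 = -6.92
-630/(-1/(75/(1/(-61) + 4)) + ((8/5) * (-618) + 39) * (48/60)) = 320250/386279 = 0.83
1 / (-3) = -1/3 = -0.33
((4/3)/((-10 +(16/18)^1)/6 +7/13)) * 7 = -819/86 = -9.52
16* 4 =64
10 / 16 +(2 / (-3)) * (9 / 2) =-19/8 = -2.38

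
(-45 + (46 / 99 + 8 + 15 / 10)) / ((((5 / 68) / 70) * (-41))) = 3302012/4059 = 813.50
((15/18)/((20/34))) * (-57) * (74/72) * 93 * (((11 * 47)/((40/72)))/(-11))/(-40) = -52237821/3200 = -16324.32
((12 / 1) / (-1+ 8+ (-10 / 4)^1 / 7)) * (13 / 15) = 728/465 = 1.57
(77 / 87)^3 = 456533/658503 = 0.69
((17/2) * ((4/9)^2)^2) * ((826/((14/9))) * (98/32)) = 393176/729 = 539.34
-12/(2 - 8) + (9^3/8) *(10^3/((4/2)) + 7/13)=4743811/104 = 45613.57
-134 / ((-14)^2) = -67/98 = -0.68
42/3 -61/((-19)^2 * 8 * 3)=121235/8664 = 13.99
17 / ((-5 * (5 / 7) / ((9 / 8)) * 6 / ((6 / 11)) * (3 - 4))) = 1071/2200 = 0.49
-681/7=-97.29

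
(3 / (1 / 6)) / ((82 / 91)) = 819/41 = 19.98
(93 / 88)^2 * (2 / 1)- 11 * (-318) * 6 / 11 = 7396425/3872 = 1910.23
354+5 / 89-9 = 345.06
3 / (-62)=-0.05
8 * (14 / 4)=28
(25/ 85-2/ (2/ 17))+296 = 4748/17 = 279.29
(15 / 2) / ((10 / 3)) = 9/4 = 2.25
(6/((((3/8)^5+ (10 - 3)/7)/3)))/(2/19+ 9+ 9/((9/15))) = 5603328/7559519 = 0.74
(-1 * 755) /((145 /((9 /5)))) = -1359/145 = -9.37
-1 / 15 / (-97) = 1/1455 = 0.00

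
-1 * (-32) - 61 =-29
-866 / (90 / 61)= -26413/45 = -586.96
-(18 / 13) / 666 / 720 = -1/346320 = 0.00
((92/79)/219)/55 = 92/951555 = 0.00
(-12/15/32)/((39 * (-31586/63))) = 21/16424720 = 0.00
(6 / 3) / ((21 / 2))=4/21 = 0.19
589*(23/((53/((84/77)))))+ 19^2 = 373027/583 = 639.84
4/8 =1/2 = 0.50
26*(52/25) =1352/25 = 54.08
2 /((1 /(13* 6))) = 156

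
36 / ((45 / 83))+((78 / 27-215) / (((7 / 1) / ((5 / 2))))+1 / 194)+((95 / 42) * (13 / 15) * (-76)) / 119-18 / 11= -489442897/39996495 = -12.24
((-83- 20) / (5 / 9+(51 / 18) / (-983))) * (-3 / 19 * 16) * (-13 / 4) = -284307192/185801 = -1530.17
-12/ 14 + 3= 15/7 = 2.14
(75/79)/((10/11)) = 1.04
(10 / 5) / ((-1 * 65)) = -2/65 = -0.03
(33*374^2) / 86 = 2307954/43 = 53673.35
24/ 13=1.85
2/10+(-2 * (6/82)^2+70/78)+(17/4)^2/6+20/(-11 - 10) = 230907671/73426080 = 3.14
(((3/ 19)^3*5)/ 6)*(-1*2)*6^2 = -0.24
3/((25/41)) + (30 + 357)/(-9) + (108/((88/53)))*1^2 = 14831/550 = 26.97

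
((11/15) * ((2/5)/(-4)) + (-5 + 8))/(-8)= -439/1200 = -0.37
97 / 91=1.07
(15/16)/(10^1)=3/32 = 0.09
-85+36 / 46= -1937/23 = -84.22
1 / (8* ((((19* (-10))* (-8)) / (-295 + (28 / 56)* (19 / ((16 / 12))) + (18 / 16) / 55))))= -1979/83600 = -0.02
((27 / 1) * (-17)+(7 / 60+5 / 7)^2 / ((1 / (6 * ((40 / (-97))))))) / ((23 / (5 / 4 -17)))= 49269309/156170 = 315.49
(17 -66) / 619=-49/619 = -0.08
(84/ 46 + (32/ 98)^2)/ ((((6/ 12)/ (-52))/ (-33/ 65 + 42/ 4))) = -110913816/55223 = -2008.47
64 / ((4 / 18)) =288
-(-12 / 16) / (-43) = -0.02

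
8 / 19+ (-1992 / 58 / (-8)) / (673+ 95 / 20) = 638414/1493761 = 0.43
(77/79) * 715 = 55055/79 = 696.90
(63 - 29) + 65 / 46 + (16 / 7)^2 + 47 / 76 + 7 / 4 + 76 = 5096549/42826 = 119.01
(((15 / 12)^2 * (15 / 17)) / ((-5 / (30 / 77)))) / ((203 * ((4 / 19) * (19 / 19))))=-21375/8503264 = 0.00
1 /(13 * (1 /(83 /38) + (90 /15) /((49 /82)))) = 4067/555074 = 0.01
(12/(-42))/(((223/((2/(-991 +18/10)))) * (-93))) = -10/359012829 = 0.00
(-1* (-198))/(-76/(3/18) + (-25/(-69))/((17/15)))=-77418/178171 = -0.43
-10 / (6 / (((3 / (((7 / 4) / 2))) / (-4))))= 10/7 = 1.43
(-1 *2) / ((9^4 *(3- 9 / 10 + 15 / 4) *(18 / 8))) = -160/6908733 = 0.00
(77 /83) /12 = 77/996 = 0.08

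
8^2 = 64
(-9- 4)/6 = -13/6 = -2.17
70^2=4900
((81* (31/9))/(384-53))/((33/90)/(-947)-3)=-7926390/28214771 = -0.28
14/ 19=0.74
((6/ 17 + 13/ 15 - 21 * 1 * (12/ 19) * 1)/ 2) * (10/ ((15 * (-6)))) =58351/87210 = 0.67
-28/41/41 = -0.02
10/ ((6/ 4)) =20/3 = 6.67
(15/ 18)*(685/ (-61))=-3425/366 = -9.36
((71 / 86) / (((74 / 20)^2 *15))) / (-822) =-355/72583011 = 0.00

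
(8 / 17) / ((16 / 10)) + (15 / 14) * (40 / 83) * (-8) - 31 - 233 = -2645423/9877 = -267.84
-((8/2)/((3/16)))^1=-64/3 = -21.33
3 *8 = 24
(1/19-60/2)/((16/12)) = -22.46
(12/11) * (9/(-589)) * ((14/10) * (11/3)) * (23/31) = -5796/91295 = -0.06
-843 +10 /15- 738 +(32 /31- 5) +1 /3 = -49103/31 = -1583.97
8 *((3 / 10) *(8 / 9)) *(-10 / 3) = -64/9 = -7.11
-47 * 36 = -1692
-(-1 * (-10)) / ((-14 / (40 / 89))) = 200/623 = 0.32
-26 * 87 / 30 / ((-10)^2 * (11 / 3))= -0.21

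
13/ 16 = 0.81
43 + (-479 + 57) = -379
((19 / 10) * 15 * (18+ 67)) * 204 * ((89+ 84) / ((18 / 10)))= 47497150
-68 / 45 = -1.51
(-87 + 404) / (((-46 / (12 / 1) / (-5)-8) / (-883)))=8397330/217 = 38697.37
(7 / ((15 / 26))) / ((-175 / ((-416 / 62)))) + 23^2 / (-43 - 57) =-224353/46500 = -4.82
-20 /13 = -1.54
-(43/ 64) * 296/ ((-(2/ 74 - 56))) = -58867/16568 = -3.55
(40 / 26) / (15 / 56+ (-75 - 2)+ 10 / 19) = -21280/1054079 = -0.02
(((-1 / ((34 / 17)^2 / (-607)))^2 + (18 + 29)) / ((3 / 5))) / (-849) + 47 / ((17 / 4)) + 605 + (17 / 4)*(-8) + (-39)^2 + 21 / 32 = 950692039/461856 = 2058.42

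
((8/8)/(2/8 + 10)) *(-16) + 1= -23/41 = -0.56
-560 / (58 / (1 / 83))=-280/2407 = -0.12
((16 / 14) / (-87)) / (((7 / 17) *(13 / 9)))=-408/18473 = -0.02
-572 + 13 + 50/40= -2231/4 = -557.75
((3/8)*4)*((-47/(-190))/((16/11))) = 1551/6080 = 0.26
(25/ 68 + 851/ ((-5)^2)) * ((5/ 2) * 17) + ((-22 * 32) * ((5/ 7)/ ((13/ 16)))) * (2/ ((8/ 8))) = 817263/3640 = 224.52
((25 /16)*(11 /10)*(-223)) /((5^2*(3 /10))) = -2453/48 = -51.10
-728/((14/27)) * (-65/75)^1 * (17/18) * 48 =55161.60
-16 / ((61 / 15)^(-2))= -264.60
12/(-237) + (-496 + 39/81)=-495.57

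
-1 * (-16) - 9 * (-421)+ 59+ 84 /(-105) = 19316/5 = 3863.20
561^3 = 176558481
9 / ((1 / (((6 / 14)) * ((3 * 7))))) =81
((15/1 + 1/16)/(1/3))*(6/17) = 2169/136 = 15.95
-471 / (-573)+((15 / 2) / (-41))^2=1098643/1284284 = 0.86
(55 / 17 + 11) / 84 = 121/714 = 0.17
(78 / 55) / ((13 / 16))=96/55 = 1.75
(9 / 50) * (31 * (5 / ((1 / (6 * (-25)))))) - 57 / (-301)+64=-4120.81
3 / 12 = 1/4 = 0.25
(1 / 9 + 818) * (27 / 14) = 22089/14 = 1577.79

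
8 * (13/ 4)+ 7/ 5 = 27.40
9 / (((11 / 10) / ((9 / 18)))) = 45/11 = 4.09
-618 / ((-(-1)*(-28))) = 309/14 = 22.07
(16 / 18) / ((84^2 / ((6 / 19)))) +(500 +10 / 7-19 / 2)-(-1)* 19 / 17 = 421385929/854658 = 493.05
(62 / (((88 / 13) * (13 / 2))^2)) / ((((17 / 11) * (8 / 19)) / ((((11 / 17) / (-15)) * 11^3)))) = -783959/277440 = -2.83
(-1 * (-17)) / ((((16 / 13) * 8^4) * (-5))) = -221/327680 = 0.00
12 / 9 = 4/3 = 1.33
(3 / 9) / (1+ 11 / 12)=4/23 = 0.17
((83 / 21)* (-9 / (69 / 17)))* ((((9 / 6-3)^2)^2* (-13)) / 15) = 495261/12880 = 38.45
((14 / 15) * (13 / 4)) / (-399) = -13/1710 = -0.01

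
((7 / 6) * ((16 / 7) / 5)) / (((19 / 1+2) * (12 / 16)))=32/945 = 0.03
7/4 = 1.75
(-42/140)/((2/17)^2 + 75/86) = -37281/110095 = -0.34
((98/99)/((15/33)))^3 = 10.33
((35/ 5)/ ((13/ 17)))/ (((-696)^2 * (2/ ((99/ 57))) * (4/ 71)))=92939/319068672 = 0.00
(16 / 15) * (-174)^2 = 161472/5 = 32294.40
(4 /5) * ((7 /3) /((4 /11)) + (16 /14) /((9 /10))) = 1937/315 = 6.15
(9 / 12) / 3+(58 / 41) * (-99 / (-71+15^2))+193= 220807/1148 = 192.34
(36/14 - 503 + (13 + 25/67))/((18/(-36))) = 974.11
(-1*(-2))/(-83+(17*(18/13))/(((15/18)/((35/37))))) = -962/27071 = -0.04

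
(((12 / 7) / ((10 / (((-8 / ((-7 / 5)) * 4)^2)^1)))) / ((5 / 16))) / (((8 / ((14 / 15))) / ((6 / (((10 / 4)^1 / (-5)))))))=-98304/245 = -401.24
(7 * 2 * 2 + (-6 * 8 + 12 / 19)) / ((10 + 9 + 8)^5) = -368/272629233 = 0.00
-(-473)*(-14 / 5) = -1324.40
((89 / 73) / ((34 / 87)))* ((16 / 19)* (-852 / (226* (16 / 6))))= -9895554/2664427 = -3.71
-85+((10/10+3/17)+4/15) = -21307/255 = -83.56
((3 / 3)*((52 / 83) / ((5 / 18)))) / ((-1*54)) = -52/1245 = -0.04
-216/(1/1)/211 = -1.02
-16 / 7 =-2.29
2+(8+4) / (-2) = -4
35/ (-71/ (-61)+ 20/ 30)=1281/67 = 19.12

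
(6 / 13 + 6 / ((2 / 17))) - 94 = -553/13 = -42.54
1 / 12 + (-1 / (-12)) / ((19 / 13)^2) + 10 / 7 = 23515/15162 = 1.55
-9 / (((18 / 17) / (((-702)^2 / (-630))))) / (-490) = -232713/17150 = -13.57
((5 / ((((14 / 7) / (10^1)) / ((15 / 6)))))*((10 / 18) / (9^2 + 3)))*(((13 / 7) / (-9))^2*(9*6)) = 105625/111132 = 0.95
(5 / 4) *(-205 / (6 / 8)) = -341.67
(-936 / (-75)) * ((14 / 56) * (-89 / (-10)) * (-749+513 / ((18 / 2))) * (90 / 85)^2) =-778225968/36125 = -21542.59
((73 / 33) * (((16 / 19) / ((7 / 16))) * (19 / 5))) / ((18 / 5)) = 9344/2079 = 4.49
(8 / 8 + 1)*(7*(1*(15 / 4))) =105/2 = 52.50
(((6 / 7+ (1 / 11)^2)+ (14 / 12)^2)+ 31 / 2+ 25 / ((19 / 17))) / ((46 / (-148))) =-859470151/6662502 = -129.00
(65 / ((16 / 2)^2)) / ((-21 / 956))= -15535/336 = -46.24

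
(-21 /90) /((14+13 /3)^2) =-21/30250 = 0.00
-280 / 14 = -20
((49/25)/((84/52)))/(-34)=-91/2550 = -0.04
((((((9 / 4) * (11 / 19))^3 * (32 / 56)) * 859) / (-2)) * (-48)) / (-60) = -833486841/1920520 = -433.99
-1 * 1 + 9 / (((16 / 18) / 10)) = 401/4 = 100.25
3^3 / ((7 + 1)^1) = 27/8 = 3.38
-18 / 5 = -3.60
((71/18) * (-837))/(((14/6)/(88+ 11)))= -140077.93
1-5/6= 1/6 = 0.17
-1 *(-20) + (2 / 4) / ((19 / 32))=396/19 = 20.84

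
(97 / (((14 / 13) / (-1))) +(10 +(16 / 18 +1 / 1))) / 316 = -9851/39816 = -0.25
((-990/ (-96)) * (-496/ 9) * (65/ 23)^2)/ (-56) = 7203625/88872 = 81.06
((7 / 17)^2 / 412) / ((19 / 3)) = 147/2262292 = 0.00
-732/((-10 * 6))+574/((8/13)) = 944.95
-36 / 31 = -1.16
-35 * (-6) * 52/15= 728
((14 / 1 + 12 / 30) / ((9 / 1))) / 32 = 1/20 = 0.05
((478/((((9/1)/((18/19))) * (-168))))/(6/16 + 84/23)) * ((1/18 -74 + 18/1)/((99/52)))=2330728/1066527 = 2.19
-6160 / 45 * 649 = -799568/9 = -88840.89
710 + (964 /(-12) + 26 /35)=66193/105 = 630.41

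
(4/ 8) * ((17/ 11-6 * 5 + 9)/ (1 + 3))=-107/44 = -2.43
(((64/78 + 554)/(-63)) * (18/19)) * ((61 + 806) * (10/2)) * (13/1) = -62533820/133 = -470179.10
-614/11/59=-614/649 = -0.95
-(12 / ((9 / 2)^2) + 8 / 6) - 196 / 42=-178/27 = -6.59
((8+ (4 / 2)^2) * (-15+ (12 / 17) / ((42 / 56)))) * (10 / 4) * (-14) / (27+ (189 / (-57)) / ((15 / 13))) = 244.74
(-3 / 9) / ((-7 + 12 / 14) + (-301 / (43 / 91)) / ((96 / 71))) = 224/320717 = 0.00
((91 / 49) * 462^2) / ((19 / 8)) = 3171168/19 = 166903.58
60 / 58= 30/29 = 1.03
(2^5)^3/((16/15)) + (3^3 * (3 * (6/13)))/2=399603/13 = 30738.69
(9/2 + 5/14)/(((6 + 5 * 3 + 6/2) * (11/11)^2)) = 17/84 = 0.20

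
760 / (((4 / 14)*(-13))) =-2660/13 = -204.62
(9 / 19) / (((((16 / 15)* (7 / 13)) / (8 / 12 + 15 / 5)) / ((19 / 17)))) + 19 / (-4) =-2609/1904 = -1.37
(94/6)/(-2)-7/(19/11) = -1355/114 = -11.89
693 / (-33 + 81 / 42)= -3234/145 = -22.30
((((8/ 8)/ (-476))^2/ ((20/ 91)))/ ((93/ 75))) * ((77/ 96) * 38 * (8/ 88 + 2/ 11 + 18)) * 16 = 82745/573376 = 0.14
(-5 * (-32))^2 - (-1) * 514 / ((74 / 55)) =961335/37 = 25982.03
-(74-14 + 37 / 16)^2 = -994009/256 = -3882.85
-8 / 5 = -1.60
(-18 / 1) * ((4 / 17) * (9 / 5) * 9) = -68.61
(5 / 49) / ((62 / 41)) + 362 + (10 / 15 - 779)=-3793847/9114 = -416.27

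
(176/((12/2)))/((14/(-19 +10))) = -18.86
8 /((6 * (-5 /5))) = -4/3 = -1.33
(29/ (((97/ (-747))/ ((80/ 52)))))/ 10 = -43326/1261 = -34.36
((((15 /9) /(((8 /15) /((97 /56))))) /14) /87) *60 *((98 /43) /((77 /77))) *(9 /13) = 109125/259376 = 0.42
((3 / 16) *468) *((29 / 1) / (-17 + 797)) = 261/80 = 3.26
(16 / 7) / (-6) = -0.38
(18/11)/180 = 1/110 = 0.01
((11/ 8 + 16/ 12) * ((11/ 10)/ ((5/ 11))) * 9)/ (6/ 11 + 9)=17303/2800 = 6.18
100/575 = 4/23 = 0.17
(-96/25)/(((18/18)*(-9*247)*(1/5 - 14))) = -32/255645 = 0.00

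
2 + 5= 7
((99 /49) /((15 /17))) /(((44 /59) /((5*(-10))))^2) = 22191375/2156 = 10292.85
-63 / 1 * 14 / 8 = -441/4 = -110.25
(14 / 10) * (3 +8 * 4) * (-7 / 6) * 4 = -228.67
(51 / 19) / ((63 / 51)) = 289/133 = 2.17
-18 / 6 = -3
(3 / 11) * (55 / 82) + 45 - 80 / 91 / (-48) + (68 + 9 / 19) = 113.67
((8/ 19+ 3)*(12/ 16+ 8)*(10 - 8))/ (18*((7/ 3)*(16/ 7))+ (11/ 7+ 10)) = 15925/28614 = 0.56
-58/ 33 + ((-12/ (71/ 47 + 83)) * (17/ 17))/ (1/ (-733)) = 1117685/10923 = 102.32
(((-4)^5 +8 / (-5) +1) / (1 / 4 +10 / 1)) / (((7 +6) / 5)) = -20492/533 = -38.45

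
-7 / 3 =-2.33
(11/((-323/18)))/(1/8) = -4.90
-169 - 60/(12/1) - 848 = -1022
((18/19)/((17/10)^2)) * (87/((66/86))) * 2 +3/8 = 36094803/483208 = 74.70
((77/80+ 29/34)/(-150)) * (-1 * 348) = 71601/17000 = 4.21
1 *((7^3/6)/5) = 343/30 = 11.43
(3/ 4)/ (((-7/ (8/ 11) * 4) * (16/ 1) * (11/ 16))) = -3/1694 = 0.00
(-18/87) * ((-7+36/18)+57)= -312/29 = -10.76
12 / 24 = 1/2 = 0.50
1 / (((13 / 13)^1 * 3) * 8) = 1/24 = 0.04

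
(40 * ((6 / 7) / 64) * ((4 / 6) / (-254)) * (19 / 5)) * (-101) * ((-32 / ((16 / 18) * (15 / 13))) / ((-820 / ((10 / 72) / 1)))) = 24947/8747760 = 0.00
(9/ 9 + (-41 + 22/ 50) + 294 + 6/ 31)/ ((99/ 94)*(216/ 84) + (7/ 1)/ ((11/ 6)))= 714177079/18304725 = 39.02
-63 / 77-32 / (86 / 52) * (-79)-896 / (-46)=16832187/10879 = 1547.22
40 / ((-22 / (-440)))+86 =886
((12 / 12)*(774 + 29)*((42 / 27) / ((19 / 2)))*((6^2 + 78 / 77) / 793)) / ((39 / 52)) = 58400/7137 = 8.18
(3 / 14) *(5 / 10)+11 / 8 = 83/56 = 1.48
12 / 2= 6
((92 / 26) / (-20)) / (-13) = 23/1690 = 0.01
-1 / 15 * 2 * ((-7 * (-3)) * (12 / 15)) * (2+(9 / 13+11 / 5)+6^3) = -804048/1625 = -494.80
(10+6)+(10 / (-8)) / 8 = 507/32 = 15.84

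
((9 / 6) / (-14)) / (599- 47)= -1/5152 = 0.00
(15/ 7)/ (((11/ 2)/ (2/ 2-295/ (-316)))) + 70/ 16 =249565/48664 = 5.13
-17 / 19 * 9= -153/19 = -8.05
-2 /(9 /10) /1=-20/9 = -2.22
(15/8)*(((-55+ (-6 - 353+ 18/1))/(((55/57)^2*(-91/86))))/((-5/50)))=-7544178/1001 = -7536.64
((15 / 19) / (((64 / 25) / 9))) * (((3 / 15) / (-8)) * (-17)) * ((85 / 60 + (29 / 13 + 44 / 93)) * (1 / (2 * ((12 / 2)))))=25406925/62726144 = 0.41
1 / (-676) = -1/676 = 0.00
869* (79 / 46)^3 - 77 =420956019/97336 = 4324.77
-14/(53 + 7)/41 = -7/1230 = -0.01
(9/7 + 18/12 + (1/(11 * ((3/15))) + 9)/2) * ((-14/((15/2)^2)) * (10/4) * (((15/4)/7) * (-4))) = 2314/231 = 10.02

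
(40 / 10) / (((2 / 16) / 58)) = 1856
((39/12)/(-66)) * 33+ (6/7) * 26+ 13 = 1885/56 = 33.66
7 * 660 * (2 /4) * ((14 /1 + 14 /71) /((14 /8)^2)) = 760320/71 = 10708.73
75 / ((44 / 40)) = 750/11 = 68.18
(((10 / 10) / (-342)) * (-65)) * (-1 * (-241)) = 15665/342 = 45.80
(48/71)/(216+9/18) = 96/30743 = 0.00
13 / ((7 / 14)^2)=52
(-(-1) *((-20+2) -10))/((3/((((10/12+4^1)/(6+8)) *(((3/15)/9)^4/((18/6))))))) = -29/110716875 = 0.00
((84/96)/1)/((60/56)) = 0.82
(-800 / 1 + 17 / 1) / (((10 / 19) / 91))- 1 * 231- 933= -1365447/10 = -136544.70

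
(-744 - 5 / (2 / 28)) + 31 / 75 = -61019/75 = -813.59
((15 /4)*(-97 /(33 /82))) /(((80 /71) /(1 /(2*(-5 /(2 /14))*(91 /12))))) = 1.51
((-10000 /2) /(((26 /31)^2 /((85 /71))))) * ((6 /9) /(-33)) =204212500/1187901 = 171.91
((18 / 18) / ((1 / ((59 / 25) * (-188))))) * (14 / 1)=-155288/25 = -6211.52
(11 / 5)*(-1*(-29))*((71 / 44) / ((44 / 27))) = 55593/880 = 63.17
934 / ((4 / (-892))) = -208282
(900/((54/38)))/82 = 950/123 = 7.72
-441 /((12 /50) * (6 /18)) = -11025/2 = -5512.50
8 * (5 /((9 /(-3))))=-40/3 = -13.33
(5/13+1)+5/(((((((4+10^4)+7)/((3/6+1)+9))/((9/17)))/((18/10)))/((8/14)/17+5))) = 1.41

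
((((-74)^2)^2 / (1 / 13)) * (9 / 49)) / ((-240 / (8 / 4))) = -146184558/245 = -596671.67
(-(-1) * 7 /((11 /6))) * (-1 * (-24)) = 1008/11 = 91.64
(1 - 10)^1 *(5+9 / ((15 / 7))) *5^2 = -2070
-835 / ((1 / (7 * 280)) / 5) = -8183000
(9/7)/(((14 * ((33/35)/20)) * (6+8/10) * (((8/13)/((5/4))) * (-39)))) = -625/41888 = -0.01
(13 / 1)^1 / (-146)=-13/146 = -0.09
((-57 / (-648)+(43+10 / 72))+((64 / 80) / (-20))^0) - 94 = -10751/216 = -49.77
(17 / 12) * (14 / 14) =1.42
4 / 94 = 2/47 = 0.04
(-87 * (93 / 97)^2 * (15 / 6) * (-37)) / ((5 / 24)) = 334093572/9409 = 35507.87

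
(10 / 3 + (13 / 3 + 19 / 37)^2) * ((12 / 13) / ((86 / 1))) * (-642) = -141459992/765271 = -184.85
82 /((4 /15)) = 615/2 = 307.50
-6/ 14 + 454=3175/7 = 453.57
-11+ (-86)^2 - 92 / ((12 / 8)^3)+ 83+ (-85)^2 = 395975/27 = 14665.74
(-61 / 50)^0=1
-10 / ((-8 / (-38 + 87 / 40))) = -1433/32 = -44.78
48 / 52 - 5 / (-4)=113/52 = 2.17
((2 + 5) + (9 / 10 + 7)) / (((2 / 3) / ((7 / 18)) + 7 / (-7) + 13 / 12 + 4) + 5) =6258/4535 = 1.38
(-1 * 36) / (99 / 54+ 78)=-0.45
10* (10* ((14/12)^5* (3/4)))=420175/2592 = 162.10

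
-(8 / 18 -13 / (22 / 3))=1.33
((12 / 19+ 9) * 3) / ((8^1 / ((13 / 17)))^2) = 92781/351424 = 0.26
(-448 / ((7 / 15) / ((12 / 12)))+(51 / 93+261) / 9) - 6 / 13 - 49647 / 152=-36502871/29016 = -1258.03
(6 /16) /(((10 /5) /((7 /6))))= 7/32 = 0.22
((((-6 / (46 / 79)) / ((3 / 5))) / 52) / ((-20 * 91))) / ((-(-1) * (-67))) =-79/29168048 = 0.00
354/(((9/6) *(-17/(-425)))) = 5900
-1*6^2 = -36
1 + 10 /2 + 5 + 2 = 13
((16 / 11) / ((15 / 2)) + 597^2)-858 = 58665947/165 = 355551.19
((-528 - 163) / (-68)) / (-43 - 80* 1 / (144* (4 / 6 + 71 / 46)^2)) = -12856055/54544908 = -0.24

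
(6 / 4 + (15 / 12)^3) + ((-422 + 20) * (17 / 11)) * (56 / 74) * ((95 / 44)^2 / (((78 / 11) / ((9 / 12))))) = -850613479/3724864 = -228.36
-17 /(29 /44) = -748/29 = -25.79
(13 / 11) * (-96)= -1248/11 = -113.45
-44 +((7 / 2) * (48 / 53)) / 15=-11604/265 = -43.79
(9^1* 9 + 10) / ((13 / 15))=105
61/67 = 0.91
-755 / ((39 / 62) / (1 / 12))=-23405/234 = -100.02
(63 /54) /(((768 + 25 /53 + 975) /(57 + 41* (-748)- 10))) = -3786797/184808 = -20.49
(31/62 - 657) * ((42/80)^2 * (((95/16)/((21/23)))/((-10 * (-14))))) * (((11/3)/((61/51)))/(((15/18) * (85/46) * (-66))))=0.25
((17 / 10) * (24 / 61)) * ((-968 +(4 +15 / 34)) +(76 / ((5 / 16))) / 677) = -665127846/1032425 = -644.24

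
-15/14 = -1.07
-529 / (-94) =529/94 = 5.63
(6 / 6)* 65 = 65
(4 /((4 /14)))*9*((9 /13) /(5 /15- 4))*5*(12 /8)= -25515/143 = -178.43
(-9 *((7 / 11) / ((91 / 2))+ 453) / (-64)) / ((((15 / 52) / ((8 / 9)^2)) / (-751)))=-194602124/1485 = -131045.20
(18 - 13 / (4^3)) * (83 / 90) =94537/5760 = 16.41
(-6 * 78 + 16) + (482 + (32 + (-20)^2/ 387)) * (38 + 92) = 25736416/387 = 66502.37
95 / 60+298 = 3595/12 = 299.58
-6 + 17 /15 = -73/15 = -4.87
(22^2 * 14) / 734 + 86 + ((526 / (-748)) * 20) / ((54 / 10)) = 171636500/1852983 = 92.63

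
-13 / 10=-1.30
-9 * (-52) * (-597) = -279396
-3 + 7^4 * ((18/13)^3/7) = 1993785/2197 = 907.50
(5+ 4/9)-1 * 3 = 2.44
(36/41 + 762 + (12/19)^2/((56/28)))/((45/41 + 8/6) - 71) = -16941465/1522337 = -11.13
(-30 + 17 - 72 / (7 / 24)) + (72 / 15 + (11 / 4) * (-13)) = -40713/140 = -290.81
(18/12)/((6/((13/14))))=13/56 = 0.23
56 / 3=18.67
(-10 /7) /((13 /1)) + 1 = 81/91 = 0.89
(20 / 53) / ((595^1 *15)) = 4/94605 = 0.00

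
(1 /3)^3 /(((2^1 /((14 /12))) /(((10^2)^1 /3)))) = 0.72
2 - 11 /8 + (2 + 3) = 5.62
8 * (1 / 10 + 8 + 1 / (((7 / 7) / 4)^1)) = 484/5 = 96.80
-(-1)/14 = 0.07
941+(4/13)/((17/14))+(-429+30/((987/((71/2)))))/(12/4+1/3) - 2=294790316/363545 = 810.88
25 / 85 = 5/17 = 0.29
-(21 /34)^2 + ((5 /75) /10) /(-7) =-0.38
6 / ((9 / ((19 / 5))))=38/15 = 2.53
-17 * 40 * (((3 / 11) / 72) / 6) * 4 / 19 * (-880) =13600/171 = 79.53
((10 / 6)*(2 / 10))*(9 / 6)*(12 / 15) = 2/5 = 0.40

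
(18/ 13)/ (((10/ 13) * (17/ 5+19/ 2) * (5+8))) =6/559 = 0.01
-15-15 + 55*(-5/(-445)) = -2615/89 = -29.38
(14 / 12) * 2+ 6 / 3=13/3 = 4.33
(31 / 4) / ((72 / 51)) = 527/96 = 5.49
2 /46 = 1/23 = 0.04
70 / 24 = 35/12 = 2.92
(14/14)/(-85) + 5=424/85 = 4.99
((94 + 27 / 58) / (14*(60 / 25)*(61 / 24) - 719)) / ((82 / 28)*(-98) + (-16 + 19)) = 27395/52183296 = 0.00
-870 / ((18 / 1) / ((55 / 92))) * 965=-7695875/276 = -27883.61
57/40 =1.42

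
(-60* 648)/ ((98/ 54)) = -1049760/49 = -21423.67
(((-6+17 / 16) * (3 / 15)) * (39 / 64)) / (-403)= 237/158720 = 0.00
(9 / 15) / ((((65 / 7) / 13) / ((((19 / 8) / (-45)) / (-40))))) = 133/120000 = 0.00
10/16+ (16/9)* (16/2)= 1069/72 = 14.85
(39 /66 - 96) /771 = -2099/16962 = -0.12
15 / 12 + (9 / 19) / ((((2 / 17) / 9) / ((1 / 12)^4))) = 12177/9728 = 1.25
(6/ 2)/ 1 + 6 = 9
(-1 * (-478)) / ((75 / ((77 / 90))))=18403/3375 = 5.45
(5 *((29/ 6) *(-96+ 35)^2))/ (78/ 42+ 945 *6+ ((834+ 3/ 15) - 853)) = 18884075/1187142 = 15.91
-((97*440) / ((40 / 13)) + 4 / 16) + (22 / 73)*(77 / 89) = -360479269/25988 = -13870.99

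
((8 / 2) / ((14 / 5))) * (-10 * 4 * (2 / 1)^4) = -6400/7 = -914.29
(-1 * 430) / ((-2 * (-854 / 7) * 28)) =-215/3416 = -0.06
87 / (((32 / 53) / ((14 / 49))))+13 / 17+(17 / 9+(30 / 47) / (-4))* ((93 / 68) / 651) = 33776515/805392 = 41.94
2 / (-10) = -1/5 = -0.20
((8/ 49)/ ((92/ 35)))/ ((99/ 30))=100/5313 = 0.02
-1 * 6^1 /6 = -1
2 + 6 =8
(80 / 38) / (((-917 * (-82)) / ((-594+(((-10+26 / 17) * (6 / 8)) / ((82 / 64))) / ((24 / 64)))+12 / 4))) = -8422860/497897071 = -0.02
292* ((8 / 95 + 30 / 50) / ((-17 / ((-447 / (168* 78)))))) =10877/27132 = 0.40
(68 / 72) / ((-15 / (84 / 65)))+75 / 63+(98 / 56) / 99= 1015121/900900 = 1.13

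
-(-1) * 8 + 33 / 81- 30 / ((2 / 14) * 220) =4427/594 = 7.45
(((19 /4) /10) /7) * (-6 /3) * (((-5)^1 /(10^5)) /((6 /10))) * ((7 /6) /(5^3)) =19/180000000 = 0.00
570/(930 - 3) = 190/309 = 0.61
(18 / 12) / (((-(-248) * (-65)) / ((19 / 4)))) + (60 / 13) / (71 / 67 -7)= -19950543/25663040 = -0.78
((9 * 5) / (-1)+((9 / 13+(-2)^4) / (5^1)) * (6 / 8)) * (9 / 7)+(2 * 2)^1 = -92161/1820 = -50.64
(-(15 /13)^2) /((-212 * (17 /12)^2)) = 8100/2588573 = 0.00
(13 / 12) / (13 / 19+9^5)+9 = 9.00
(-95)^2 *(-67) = -604675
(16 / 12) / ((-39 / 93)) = -3.18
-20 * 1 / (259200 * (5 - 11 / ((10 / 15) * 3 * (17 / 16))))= 17/38880 = 0.00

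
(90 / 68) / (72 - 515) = -45/15062 = 0.00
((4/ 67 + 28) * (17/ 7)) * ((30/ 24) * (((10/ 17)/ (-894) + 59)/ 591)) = 150512800/17699859 = 8.50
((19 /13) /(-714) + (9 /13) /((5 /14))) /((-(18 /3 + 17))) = -6913/82110 = -0.08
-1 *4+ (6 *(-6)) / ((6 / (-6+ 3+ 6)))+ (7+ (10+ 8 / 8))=-4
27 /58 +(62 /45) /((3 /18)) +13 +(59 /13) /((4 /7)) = 671237/22620 = 29.67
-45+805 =760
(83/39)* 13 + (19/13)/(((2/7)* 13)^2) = 732197/26364 = 27.77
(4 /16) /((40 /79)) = 79/160 = 0.49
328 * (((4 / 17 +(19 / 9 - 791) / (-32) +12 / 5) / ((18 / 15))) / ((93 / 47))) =3769.47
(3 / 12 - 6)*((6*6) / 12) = -17.25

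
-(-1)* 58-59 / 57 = 3247/57 = 56.96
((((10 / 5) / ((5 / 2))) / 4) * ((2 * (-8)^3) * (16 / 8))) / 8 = -256/5 = -51.20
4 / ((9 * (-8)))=-1/18 = -0.06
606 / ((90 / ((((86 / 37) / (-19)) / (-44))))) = 4343/231990 = 0.02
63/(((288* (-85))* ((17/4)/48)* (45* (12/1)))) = -7/130050 = 0.00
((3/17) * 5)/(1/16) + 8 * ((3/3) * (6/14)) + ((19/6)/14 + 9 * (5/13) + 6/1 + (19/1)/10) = 2704213/92820 = 29.13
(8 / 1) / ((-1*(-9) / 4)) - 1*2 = 14/9 = 1.56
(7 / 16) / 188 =7/3008 = 0.00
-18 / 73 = -0.25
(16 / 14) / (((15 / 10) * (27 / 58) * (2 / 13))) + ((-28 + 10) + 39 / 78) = -7781/1134 = -6.86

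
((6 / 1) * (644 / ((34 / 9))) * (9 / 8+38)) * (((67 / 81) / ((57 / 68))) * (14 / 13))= 42526.89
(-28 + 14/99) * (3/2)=-1379/33 = -41.79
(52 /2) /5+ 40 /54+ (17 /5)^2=11813/675 = 17.50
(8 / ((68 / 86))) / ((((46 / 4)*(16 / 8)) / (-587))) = -100964/391 = -258.22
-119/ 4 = -29.75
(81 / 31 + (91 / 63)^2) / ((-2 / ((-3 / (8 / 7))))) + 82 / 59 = 746443/98766 = 7.56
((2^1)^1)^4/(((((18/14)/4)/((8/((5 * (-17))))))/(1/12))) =-896/2295 = -0.39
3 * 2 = 6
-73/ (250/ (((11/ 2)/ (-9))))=803/4500 = 0.18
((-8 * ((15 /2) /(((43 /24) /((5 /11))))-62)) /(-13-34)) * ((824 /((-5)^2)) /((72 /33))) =-23423024/151575 = -154.53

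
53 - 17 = 36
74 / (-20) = -37/10 = -3.70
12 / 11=1.09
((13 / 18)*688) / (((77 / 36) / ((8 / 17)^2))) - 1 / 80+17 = 121828387/1780240 = 68.43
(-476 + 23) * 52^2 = -1224912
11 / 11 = 1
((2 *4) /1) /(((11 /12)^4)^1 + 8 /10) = 829440/156149 = 5.31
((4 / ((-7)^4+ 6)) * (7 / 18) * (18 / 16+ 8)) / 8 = 511/693216 = 0.00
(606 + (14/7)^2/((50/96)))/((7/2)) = 30684/175 = 175.34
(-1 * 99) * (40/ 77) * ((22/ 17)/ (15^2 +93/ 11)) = -0.29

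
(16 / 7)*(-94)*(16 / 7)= -24064/49 = -491.10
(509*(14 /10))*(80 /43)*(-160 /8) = -1140160/43 = -26515.35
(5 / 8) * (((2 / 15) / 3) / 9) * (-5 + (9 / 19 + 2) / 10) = -301/20520 = -0.01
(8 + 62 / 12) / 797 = 79/4782 = 0.02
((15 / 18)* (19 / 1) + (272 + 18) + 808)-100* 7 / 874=1113.03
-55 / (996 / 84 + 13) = -385/174 = -2.21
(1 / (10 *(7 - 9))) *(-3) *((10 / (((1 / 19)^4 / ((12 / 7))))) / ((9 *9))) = 260642/63 = 4137.17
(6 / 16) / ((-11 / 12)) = -9/22 = -0.41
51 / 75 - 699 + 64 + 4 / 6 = -47524/75 = -633.65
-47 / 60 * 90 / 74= -141/148 = -0.95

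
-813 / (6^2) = -271/12 = -22.58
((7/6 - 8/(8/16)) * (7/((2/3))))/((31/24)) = -3738/31 = -120.58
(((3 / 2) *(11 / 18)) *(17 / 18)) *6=187/36 = 5.19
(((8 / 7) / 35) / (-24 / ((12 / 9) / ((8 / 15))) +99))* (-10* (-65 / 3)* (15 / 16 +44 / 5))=0.77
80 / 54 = 40/27 = 1.48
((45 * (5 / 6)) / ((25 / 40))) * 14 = 840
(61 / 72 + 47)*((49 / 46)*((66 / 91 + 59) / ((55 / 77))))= 4261.68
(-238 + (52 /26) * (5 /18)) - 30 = -267.44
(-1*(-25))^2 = 625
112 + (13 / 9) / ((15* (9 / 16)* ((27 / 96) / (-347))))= -1084912/10935 = -99.21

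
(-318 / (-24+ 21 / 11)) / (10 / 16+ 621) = 9328/402813 = 0.02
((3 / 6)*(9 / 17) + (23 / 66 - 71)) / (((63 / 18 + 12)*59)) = -78974/1026069 = -0.08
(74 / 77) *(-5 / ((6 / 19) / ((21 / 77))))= -3515/847 = -4.15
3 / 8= 0.38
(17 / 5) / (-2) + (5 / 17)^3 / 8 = -1.70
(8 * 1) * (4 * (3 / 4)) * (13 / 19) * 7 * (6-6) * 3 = 0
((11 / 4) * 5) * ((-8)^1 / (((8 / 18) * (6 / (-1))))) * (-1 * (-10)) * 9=7425/2 = 3712.50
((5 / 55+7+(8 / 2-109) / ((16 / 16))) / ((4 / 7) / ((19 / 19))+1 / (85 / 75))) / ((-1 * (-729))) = -42721/462429 = -0.09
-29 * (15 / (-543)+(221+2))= -1170382/181 = -6466.20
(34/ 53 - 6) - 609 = -614.36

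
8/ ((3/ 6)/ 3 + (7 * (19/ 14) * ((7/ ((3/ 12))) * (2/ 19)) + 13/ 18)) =18/65 = 0.28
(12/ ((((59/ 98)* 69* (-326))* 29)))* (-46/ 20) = 98/1394465 = 0.00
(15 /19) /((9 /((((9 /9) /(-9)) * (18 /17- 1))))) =-5/8721 = 0.00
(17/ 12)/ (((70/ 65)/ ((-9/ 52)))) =-51/224 = -0.23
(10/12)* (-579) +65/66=-15890/33 = -481.52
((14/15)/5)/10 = 7/375 = 0.02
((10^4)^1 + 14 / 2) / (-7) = -10007/7 = -1429.57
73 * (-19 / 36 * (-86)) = 59641/18 = 3313.39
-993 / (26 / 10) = -4965/13 = -381.92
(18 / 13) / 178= 0.01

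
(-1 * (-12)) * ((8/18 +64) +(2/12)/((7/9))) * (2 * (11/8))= 89617/42 = 2133.74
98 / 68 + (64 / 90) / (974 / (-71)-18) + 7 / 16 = 1.86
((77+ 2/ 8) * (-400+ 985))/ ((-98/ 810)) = -73209825/196 = -373519.52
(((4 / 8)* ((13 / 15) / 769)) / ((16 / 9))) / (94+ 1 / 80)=13/3855766 = 0.00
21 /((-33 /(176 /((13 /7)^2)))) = -5488/169 = -32.47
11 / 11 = 1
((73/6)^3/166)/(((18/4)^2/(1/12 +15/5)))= 14393629/8713008 = 1.65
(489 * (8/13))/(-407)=-3912/5291 = -0.74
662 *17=11254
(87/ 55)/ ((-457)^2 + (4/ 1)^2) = 87/11487575 = 0.00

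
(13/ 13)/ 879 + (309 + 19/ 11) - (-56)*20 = 13833713/9669 = 1430.73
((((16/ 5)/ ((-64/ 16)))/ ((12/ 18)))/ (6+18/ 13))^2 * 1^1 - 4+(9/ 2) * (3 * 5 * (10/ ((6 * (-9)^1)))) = -105431/6400 = -16.47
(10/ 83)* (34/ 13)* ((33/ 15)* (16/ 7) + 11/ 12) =1.87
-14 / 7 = -2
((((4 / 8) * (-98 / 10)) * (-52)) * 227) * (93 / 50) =13447707/125 = 107581.66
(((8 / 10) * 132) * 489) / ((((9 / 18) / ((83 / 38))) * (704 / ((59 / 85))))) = 7183899/32300 = 222.41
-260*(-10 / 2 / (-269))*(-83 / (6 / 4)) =215800/807 = 267.41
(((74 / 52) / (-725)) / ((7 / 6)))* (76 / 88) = -2109/1451450 = 0.00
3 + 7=10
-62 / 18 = -31/9 = -3.44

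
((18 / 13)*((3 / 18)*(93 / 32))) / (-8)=-279/3328 = -0.08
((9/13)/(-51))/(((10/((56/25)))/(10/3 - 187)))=15428/27625 = 0.56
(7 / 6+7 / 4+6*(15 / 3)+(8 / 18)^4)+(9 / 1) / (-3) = 786157/26244 = 29.96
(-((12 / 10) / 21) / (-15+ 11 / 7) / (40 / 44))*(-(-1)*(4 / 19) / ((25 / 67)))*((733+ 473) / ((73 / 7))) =12443508/40743125 = 0.31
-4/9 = -0.44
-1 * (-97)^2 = -9409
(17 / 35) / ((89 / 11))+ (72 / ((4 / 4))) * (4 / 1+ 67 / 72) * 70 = 77407937/3115 = 24850.06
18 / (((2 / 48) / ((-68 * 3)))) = -88128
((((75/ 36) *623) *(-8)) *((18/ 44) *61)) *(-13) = 37052925/11 = 3368447.73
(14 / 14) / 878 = 1/878 = 0.00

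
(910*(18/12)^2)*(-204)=-417690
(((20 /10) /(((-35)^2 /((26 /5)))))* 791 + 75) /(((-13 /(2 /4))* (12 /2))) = -71501/136500 = -0.52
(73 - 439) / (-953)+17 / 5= 18031/4765 = 3.78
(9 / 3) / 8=3/8 = 0.38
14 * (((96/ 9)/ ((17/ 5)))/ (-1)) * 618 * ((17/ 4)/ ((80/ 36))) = -51912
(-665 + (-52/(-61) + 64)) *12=-439308/61 = -7201.77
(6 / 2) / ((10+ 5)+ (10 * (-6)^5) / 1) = -1/25915 = 0.00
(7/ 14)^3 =1/8 = 0.12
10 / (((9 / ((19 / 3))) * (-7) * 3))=-190/567 = -0.34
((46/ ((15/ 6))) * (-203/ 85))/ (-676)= 4669/71825 = 0.07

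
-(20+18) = -38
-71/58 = -1.22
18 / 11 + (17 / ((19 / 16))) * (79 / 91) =267490/19019 = 14.06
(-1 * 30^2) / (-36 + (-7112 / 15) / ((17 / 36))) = 6375/7367 = 0.87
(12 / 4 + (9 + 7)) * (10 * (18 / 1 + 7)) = 4750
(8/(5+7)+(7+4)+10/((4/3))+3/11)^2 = 1646089/4356 = 377.89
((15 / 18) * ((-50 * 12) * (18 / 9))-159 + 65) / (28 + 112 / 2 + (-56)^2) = -547/1610 = -0.34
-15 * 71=-1065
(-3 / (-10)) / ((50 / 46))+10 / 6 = 1.94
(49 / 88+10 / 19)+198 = 332867/1672 = 199.08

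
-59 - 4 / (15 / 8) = -917/15 = -61.13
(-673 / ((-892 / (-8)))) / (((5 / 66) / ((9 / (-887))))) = 799524/989005 = 0.81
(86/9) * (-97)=-8342/9 = -926.89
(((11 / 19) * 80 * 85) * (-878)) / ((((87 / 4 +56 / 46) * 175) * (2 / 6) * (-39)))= 241681792/3653377 = 66.15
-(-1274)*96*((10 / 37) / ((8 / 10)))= 1528800/37 = 41318.92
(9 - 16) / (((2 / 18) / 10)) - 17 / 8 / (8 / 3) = -40371/64 = -630.80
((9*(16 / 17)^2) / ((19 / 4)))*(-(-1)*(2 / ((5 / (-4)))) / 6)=-12288/27455 = -0.45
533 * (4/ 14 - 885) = -3300869/7 = -471552.71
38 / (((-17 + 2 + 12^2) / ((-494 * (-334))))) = 6269848/129 = 48603.47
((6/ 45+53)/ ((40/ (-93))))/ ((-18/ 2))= 24707/1800 = 13.73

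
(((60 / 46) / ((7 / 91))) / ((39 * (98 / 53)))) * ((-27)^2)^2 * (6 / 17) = 844991190/19159 = 44104.14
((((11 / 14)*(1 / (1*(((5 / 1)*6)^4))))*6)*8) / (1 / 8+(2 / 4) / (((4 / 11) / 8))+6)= 44/16183125 = 0.00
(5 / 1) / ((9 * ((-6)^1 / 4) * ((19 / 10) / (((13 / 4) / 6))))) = -325/3078 = -0.11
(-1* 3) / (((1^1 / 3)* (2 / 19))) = -171/2 = -85.50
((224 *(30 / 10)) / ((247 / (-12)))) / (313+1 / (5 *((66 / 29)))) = -2661120/25519793 = -0.10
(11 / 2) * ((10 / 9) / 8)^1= 55/72 = 0.76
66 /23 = 2.87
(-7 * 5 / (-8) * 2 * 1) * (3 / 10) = 21/8 = 2.62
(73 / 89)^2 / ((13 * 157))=5329/16166761 = 0.00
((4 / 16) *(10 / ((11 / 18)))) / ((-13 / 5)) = -1.57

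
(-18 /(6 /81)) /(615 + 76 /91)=-22113/56041 = -0.39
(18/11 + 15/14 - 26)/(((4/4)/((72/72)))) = -3587/154 = -23.29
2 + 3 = 5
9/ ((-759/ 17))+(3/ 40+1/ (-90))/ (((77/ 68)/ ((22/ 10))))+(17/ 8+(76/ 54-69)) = -65.55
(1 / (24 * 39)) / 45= 1/42120 = 0.00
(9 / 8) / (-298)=-9/2384 = 0.00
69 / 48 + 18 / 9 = 55/16 = 3.44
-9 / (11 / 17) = -153/11 = -13.91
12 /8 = 3/2 = 1.50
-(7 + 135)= -142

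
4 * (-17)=-68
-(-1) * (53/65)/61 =0.01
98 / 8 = 49/4 = 12.25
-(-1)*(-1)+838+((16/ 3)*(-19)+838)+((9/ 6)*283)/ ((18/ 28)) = 2234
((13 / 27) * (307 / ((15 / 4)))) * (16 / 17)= 255424/6885 = 37.10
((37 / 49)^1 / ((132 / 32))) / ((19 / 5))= 1480/30723 = 0.05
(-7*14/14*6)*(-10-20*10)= 8820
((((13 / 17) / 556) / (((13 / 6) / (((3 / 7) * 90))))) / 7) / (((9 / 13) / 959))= 80145/16541 = 4.85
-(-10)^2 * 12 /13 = -92.31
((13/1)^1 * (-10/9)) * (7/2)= -455/9 = -50.56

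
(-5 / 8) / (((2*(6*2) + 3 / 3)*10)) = -1/400 = 0.00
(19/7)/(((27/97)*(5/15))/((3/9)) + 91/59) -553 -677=-89607463/72940 = -1228.51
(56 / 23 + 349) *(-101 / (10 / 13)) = -10612979/230 = -46143.39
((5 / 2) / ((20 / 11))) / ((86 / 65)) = 715/688 = 1.04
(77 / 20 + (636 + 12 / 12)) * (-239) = -3063263/20 = -153163.15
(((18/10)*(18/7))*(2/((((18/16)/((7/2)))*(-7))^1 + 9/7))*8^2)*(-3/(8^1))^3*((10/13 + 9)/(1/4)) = 82296/65 = 1266.09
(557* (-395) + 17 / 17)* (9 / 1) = -1980126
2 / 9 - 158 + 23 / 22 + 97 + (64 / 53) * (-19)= -867599/10494 = -82.68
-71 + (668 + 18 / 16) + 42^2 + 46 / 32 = 37817/16 = 2363.56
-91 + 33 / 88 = -725/8 = -90.62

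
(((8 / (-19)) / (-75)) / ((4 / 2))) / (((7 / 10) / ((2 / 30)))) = 8/29925 = 0.00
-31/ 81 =-0.38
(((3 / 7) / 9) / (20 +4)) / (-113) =-1/56952 = 0.00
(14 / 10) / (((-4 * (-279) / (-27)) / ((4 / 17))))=-21/2635 = -0.01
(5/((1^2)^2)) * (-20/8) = -25/2 = -12.50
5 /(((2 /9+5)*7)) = 45/329 = 0.14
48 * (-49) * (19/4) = -11172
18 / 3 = 6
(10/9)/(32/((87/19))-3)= 290/1041 = 0.28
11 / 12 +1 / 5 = 67/60 = 1.12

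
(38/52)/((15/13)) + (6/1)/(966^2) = 82084/129605 = 0.63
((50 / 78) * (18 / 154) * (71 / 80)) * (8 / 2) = 1065/4004 = 0.27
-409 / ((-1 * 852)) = 409/852 = 0.48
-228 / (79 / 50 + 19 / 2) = -5700/277 = -20.58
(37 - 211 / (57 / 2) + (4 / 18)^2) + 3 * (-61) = -236012/1539 = -153.35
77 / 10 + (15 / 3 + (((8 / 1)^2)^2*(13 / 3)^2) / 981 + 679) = 67992433/88290 = 770.10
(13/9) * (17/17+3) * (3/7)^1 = 52/21 = 2.48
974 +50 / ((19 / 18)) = 1021.37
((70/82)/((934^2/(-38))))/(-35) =19/17883298 = 0.00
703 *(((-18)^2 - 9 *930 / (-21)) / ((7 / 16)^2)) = 910278144/343 = 2653872.14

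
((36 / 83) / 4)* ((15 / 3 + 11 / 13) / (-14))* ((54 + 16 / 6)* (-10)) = 193800/7553 = 25.66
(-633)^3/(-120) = 84545379/40 = 2113634.48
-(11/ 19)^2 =-121/361 = -0.34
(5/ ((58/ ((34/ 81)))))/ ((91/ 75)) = 2125/71253 = 0.03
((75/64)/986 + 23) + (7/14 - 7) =1041291/63104 = 16.50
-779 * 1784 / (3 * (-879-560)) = 1389736/4317 = 321.92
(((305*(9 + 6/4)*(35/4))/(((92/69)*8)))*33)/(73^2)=22193325/1364224 = 16.27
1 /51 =0.02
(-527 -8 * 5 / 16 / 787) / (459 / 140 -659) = 58065210/72247387 = 0.80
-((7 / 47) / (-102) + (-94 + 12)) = 393115/4794 = 82.00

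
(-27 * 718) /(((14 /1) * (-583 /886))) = 8587998/4081 = 2104.39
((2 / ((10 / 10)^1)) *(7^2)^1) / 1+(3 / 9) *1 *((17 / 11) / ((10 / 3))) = 10797/110 = 98.15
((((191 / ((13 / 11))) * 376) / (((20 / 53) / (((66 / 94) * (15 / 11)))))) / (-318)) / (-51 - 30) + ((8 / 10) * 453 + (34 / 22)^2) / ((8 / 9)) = 707350663/1698840 = 416.37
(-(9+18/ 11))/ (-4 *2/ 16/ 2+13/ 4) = -39/11 = -3.55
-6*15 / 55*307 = -5526/11 = -502.36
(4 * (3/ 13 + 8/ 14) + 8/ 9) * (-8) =-26848/819 = -32.78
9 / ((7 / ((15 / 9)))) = 15/7 = 2.14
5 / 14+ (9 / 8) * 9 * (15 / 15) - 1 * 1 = 531/56 = 9.48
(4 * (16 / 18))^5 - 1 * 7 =33141089/59049 = 561.25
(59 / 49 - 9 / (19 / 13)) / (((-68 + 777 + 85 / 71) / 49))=-81863/239514 = -0.34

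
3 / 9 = 1/3 = 0.33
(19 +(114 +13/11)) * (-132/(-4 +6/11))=97416/19 = 5127.16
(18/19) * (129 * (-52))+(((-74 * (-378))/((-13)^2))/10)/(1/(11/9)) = -101703894/16055 = -6334.72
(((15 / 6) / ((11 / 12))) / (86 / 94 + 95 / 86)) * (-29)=-1172180/29931 = -39.16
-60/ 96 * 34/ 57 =-85/228 = -0.37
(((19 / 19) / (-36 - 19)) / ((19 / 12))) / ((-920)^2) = -3/221122000 = 0.00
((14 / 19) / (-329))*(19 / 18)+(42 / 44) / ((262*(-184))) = -1069459/448623648 = 0.00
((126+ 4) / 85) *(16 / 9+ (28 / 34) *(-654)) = -2135432/2601 = -821.00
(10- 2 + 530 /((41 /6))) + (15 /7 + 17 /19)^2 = 68744868/725249 = 94.79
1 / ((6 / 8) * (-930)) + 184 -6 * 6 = 206458/1395 = 148.00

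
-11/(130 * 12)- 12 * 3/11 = -56281/17160 = -3.28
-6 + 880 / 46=302/23 = 13.13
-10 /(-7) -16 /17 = 58/119 = 0.49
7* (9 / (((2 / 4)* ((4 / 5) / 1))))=157.50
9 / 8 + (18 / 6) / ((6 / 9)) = 45/8 = 5.62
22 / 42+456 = 9587/21 = 456.52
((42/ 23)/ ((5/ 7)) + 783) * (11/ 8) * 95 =18880851/184 = 102613.32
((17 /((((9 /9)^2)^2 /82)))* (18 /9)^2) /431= 5576/431 = 12.94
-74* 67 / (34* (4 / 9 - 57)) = 22311/8653 = 2.58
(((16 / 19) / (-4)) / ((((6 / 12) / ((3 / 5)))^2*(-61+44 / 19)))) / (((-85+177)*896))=9/143612000 = 0.00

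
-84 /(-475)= 84/475 = 0.18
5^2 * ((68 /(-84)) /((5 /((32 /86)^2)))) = -21760/38829 = -0.56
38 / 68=0.56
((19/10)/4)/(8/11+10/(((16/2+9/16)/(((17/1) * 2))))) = 28633/2437440 = 0.01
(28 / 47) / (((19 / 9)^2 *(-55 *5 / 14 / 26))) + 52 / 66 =8551894/13997775 = 0.61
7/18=0.39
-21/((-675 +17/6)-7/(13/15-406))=765702/24507911 = 0.03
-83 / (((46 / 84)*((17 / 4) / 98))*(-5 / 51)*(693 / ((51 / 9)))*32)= 69139/7590 = 9.11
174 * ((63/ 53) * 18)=197316/53 = 3722.94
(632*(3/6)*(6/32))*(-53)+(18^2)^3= 136036335/4 = 34009083.75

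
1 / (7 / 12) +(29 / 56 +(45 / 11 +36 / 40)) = 22247/3080 = 7.22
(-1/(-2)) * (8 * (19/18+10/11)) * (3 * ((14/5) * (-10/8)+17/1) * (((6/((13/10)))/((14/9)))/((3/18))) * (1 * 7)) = 39661.68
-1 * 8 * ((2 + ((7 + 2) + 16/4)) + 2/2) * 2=-256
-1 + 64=63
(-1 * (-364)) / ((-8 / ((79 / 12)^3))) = -44866549/3456 = -12982.22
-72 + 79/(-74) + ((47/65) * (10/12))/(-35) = -3691147/50505 = -73.08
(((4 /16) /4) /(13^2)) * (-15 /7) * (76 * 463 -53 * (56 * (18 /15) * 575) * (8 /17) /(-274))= -338041995/11020828 = -30.67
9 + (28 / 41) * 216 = 6417/41 = 156.51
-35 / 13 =-2.69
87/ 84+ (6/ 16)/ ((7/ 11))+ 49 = 50.62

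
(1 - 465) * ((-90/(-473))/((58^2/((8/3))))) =-960/13717 = -0.07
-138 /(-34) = 4.06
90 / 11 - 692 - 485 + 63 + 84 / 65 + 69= -1035.53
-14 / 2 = -7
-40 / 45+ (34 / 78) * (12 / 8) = -55/234 = -0.24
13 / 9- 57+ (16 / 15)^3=-183404/3375 = -54.34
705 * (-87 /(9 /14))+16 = -95394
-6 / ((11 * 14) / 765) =-2295/77 = -29.81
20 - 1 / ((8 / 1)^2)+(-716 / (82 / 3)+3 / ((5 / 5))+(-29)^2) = 2198359/2624 = 837.79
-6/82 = -3/41 = -0.07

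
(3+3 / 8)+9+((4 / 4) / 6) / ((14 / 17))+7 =3289/168 = 19.58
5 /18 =0.28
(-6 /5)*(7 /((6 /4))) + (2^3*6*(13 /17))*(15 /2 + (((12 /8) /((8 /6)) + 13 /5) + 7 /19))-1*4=415.95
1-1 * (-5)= 6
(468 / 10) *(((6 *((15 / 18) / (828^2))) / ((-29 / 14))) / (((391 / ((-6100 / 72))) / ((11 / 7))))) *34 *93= 6760325/38107044 = 0.18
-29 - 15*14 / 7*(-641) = 19201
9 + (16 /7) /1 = 79/7 = 11.29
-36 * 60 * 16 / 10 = -3456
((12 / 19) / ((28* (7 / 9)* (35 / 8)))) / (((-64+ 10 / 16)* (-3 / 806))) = 11904/423605 = 0.03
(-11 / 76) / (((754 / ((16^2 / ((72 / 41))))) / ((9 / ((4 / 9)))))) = -4059/7163 = -0.57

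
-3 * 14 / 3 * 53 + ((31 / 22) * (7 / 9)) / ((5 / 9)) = -81403/110 = -740.03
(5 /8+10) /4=85/32 = 2.66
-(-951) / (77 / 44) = 3804/7 = 543.43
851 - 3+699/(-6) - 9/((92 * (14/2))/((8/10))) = 1177697/1610 = 731.49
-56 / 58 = -28/29 = -0.97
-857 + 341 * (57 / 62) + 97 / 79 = -85679/158 = -542.27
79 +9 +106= 194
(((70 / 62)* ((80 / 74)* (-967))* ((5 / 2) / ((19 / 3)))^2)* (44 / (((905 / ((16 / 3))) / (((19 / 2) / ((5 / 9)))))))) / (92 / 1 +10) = -536104800/67057061 = -7.99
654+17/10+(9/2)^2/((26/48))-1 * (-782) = 1475.08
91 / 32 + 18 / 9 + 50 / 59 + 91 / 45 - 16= -8.29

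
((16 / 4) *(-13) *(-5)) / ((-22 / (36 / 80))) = -5.32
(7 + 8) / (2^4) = 15/16 = 0.94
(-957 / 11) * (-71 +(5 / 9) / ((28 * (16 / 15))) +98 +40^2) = -63414677/448 = -141550.62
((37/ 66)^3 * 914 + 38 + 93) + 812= 158702785/143748 = 1104.03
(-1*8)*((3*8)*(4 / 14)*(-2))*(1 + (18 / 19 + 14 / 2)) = 130560/133 = 981.65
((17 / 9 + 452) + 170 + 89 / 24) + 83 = 51163/72 = 710.60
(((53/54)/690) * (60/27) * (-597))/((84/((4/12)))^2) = -10547/354923856 = 0.00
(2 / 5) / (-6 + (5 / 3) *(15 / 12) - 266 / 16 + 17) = -48/425 = -0.11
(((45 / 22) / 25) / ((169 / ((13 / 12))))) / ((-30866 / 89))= -267/176553520 = 0.00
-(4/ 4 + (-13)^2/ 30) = -199/30 = -6.63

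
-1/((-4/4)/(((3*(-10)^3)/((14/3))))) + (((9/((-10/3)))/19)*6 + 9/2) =-850149/1330 = -639.21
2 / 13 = 0.15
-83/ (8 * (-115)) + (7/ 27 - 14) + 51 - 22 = 381281/24840 = 15.35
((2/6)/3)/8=1/72 = 0.01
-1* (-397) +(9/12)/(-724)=1149709/2896 = 397.00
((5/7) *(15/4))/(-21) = -0.13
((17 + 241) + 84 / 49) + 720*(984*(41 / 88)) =25436718/77 = 330346.99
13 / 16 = 0.81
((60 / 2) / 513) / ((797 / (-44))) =-440/136287 = 0.00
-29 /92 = -0.32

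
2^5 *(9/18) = 16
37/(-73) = -37/73 = -0.51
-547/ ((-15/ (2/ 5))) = 1094/75 = 14.59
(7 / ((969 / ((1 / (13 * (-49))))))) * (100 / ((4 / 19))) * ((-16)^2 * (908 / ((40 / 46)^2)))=-7685312/4641 = -1655.96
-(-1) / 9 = 1/9 = 0.11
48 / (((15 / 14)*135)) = 224/675 = 0.33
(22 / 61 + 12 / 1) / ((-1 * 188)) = -377/5734 = -0.07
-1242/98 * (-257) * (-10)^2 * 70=159597000/7 = 22799571.43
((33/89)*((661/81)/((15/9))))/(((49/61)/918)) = 45240162/21805 = 2074.76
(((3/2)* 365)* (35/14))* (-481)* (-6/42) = 2633475/28 = 94052.68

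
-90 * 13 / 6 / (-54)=65/18 = 3.61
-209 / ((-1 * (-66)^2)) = 19/396 = 0.05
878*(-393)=-345054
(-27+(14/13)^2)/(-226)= 4367/38194 = 0.11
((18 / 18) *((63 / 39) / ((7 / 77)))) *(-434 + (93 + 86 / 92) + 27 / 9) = -3581655/598 = -5989.39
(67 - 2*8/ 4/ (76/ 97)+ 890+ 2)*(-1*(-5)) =90620/19 = 4769.47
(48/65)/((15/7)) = 112/325 = 0.34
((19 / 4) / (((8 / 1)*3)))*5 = 95/96 = 0.99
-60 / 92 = -0.65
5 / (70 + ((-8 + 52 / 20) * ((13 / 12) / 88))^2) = 15488000/216845689 = 0.07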